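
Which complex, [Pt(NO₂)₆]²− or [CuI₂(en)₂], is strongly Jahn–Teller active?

[Pt(NO₂)₆]²−: Summing ligand charges against the −2 overall charge gives an oxidation state of +4 for platinum. Group 10 minus oxidation state 4 gives a d⁶ configuration. A 5d ion has a large Δₒ and is invariably low-spin. The d⁶ configuration leaves the e_g set evenly filled (or empty) — no strong Jahn–Teller driving force.
[CuI₂(en)₂]: Each iodide is −1; ethylenediamine is neutral; balancing the 0 overall charge requires Cu(II). Copper is a group-11 element; Cu(II) is therefore d⁹. The t₂g⁶e_g³ configuration has an unevenly filled e_g set; the Jahn–Teller theorem predicts a tetragonal distortion (typically axial elongation) to lift the degeneracy.

[CuI₂(en)₂]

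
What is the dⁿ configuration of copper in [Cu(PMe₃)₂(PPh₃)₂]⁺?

d10

Summing ligand charges against the +1 overall charge gives an oxidation state of +1 for copper.
Cu sits in group 11, so the d-electron count is 11 − 1 = 10.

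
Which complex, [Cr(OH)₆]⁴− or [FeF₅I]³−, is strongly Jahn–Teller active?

[Cr(OH)₆]⁴−

[Cr(OH)₆]⁴−: Ligand charges: each hydroxide is −1. With an overall charge of −4 the chromium centre must be in the +2 oxidation state. Cr sits in group 6, so the d-electron count is 6 − 2 = 4. Hydroxide is a weak-field ligand for a first-row metal, so the complex is high-spin. The t₂g³e_g¹ (high-spin) configuration has an unevenly filled e_g set; the Jahn–Teller theorem predicts a tetragonal distortion (typically axial elongation) to lift the degeneracy.
[FeF₅I]³−: Each fluoride is −1; each iodide is −1; balancing the −3 overall charge requires Fe(III). Group 8 minus oxidation state 3 gives a d⁵ configuration. Fluoride and iodide are weak-field ligands for a first-row metal, so the complex is high-spin. The d⁵ configuration leaves the e_g set evenly filled (or empty) — no strong Jahn–Teller driving force.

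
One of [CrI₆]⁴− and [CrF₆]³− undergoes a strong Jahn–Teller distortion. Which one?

[CrI₆]⁴−: Each iodide is −1; balancing the −4 overall charge requires Cr(II). Group 6 minus oxidation state 2 gives a d⁴ configuration. Iodide is a weak-field ligand for a first-row metal, so the complex is high-spin. The t₂g³e_g¹ (high-spin) configuration has an unevenly filled e_g set; the Jahn–Teller theorem predicts a tetragonal distortion (typically axial elongation) to lift the degeneracy.
[CrF₆]³−: Each fluoride is −1; balancing the −3 overall charge requires Cr(III). Group 6 minus oxidation state 3 gives a d³ configuration. The d³ configuration leaves the e_g set evenly filled (or empty) — no strong Jahn–Teller driving force.

[CrI₆]⁴−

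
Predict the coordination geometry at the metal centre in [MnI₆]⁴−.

octahedral

Each iodide is −1; balancing the −4 overall charge requires Mn(II).
Manganese is a group-7 element; Mn(II) is therefore d⁵.
With 6 monodentate ligands the coordination number is 6.
Six donors around a single metal centre give an octahedral coordination sphere.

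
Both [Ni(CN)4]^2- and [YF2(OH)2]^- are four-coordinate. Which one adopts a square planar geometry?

For [Ni(CN)4]^2-: Each cyanide is −1; balancing the −2 overall charge requires Ni(II). Nickel is a group-10 element; Ni(II) is therefore d⁸. Cyanide is a strong-field ligand (high in the spectrochemical series). A 3d d⁸ ion with strong-field ligands gains enough CFSE to favour square planar over tetrahedral. → square planar.
For [YF2(OH)2]^-: Ligand charges: each fluoride is −1; each hydroxide is −1. With an overall charge of −1 the yttrium centre must be in the +3 oxidation state. Y sits in group 3, so the d-electron count is 3 − 3 = 0. A d⁰ ion has no crystal-field stabilisation preference between square planar and tetrahedral, so four ligands adopt the sterically favoured tetrahedral geometry. → tetrahedral.

[Ni(CN)4]^2-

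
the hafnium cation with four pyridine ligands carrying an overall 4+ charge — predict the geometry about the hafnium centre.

tetrahedral

Summing ligand charges against the +4 overall charge gives an oxidation state of +4 for hafnium.
Hf sits in group 4, so the d-electron count is 4 − 4 = 0.
Coordination number: 4.
A d⁰ ion has no crystal-field stabilisation preference between square planar and tetrahedral, so four ligands adopt the sterically favoured tetrahedral geometry.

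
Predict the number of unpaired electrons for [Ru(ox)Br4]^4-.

Ligand charges: each oxalate is −2; each bromide is −1. With an overall charge of −4 the ruthenium centre must be in the +2 oxidation state.
Group 8 minus oxidation state 2 gives a d⁶ configuration.
Counting donor atoms: 1×oxalate (bidentate) → 2 donors; 4×bromide (monodentate) → 4 donors. Coordination number = 6.
The spin state decides the count: a 4d ion has a large Δₒ and is invariably low-spin.
An octahedral low-spin d⁶ ion is t₂g⁶e_g⁰, giving 0 unpaired electrons.

0 unpaired electrons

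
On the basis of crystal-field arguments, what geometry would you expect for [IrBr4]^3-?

square planar

Summing ligand charges against the −3 overall charge gives an oxidation state of +1 for iridium.
Group 9 minus oxidation state 1 gives a d⁸ configuration.
With 4 monodentate ligands the coordination number is 4.
A 5d d⁸ ion has a large crystal-field splitting; square planar leaves the high-energy d_{x²−y²} orbital empty and maximises CFSE.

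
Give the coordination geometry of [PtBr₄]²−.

Each bromide is −1; balancing the −2 overall charge requires Pt(II).
Group 10 minus oxidation state 2 gives a d⁸ configuration.
Coordination number: 4.
A 5d d⁸ ion has a large crystal-field splitting; square planar leaves the high-energy d_{x²−y²} orbital empty and maximises CFSE.

square planar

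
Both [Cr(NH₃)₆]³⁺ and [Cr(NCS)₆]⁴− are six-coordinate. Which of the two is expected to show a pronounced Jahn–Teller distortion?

[Cr(NH₃)₆]³⁺: Ammonia is neutral; balancing the +3 overall charge requires Cr(III). Group 6 minus oxidation state 3 gives a d³ configuration. The d³ configuration leaves the e_g set evenly filled (or empty) — no strong Jahn–Teller driving force.
[Cr(NCS)₆]⁴−: Summing ligand charges against the −4 overall charge gives an oxidation state of +2 for chromium. Group 6 minus oxidation state 2 gives a d⁴ configuration. Isothiocyanate is a weak-field ligand for a first-row metal, so the complex is high-spin. The t₂g³e_g¹ (high-spin) configuration has an unevenly filled e_g set; the Jahn–Teller theorem predicts a tetragonal distortion (typically axial elongation) to lift the degeneracy.

[Cr(NCS)₆]⁴−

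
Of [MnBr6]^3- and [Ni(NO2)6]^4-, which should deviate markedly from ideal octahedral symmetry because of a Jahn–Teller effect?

[MnBr6]^3-: Each bromide is −1; balancing the −3 overall charge requires Mn(III). Group 7 minus oxidation state 3 gives a d⁴ configuration. Bromide is a weak-field ligand for a first-row metal, so the complex is high-spin. The t₂g³e_g¹ (high-spin) configuration has an unevenly filled e_g set; the Jahn–Teller theorem predicts a tetragonal distortion (typically axial elongation) to lift the degeneracy.
[Ni(NO2)6]^4-: Summing ligand charges against the −4 overall charge gives an oxidation state of +2 for nickel. Nickel is a group-10 element; Ni(II) is therefore d⁸. The d⁸ configuration leaves the e_g set evenly filled (or empty) — no strong Jahn–Teller driving force.

[MnBr6]^3-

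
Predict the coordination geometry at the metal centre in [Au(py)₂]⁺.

Ligand charges: pyridine is neutral. With an overall charge of +1 the gold centre must be in the +1 oxidation state.
Group 11 minus oxidation state 1 gives a d¹⁰ configuration.
With 2 monodentate ligands the coordination number is 2.
A d¹⁰ ion with only two ligands adopts a linear arrangement (sp hybridisation; no CFSE preference).

linear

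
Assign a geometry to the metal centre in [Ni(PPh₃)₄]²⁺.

Ligand charges: triphenylphosphine is neutral. With an overall charge of +2 the nickel centre must be in the +2 oxidation state.
Group 10 minus oxidation state 2 gives a d⁸ configuration.
Coordination number: 4.
Triphenylphosphine is a strong-field ligand (high in the spectrochemical series).
A 3d d⁸ ion with strong-field ligands gains enough CFSE to favour square planar over tetrahedral.

square planar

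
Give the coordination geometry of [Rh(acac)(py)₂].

square planar

Ligand charges: each acetylacetonate is −1; pyridine is neutral. With an overall charge of 0 the rhodium centre must be in the +1 oxidation state.
Group 9 minus oxidation state 1 gives a d⁸ configuration.
Counting donor atoms: 1×acetylacetonate (bidentate) → 2 donors; 2×pyridine (monodentate) → 2 donors. Coordination number = 4.
A 4d d⁸ ion has a large crystal-field splitting; square planar leaves the high-energy d_{x²−y²} orbital empty and maximises CFSE.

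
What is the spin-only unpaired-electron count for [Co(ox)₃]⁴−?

Summing ligand charges against the −4 overall charge gives an oxidation state of +2 for cobalt.
Co sits in group 9, so the d-electron count is 9 − 2 = 7.
Counting donor atoms: 3×oxalate (bidentate) → 6 donors. Coordination number = 6.
The spin state decides the count: Oxalate is a weak-field ligand for a first-row metal, so the complex is high-spin.
An octahedral high-spin d⁷ ion is t₂g⁵e_g², giving 3 unpaired electrons.

3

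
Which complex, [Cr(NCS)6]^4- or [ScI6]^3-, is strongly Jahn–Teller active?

[Cr(NCS)6]^4-: Summing ligand charges against the −4 overall charge gives an oxidation state of +2 for chromium. Cr sits in group 6, so the d-electron count is 6 − 2 = 4. Isothiocyanate is a weak-field ligand for a first-row metal, so the complex is high-spin. The t₂g³e_g¹ (high-spin) configuration has an unevenly filled e_g set; the Jahn–Teller theorem predicts a tetragonal distortion (typically axial elongation) to lift the degeneracy.
[ScI6]^3-: Each iodide is −1; balancing the −3 overall charge requires Sc(III). Group 3 minus oxidation state 3 gives a d⁰ configuration. The d⁰ configuration leaves the e_g set evenly filled (or empty) — no strong Jahn–Teller driving force.

[Cr(NCS)6]^4-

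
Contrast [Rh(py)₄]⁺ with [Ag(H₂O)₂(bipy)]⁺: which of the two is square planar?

[Rh(py)₄]⁺

For [Rh(py)₄]⁺: Summing ligand charges against the +1 overall charge gives an oxidation state of +1 for rhodium. Rhodium is a group-9 element; Rh(I) is therefore d⁸. A 4d d⁸ ion has a large crystal-field splitting; square planar leaves the high-energy d_{x²−y²} orbital empty and maximises CFSE. → square planar.
For [Ag(H₂O)₂(bipy)]⁺: Water is neutral; 2,2′-bipyridine is neutral; balancing the +1 overall charge requires Ag(I). Group 11 minus oxidation state 1 gives a d¹⁰ configuration. A d¹⁰ ion has no crystal-field stabilisation preference between square planar and tetrahedral, so four ligands adopt the sterically favoured tetrahedral geometry. → tetrahedral.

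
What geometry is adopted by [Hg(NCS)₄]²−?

Summing ligand charges against the −2 overall charge gives an oxidation state of +2 for mercury.
Hg sits in group 12, so the d-electron count is 12 − 2 = 10.
Coordination number: 4.
A d¹⁰ ion has no crystal-field stabilisation preference between square planar and tetrahedral, so four ligands adopt the sterically favoured tetrahedral geometry.

tetrahedral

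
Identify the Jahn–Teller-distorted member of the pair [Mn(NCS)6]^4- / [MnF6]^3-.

[Mn(NCS)6]^4-: Ligand charges: each isothiocyanate is −1. With an overall charge of −4 the manganese centre must be in the +2 oxidation state. Group 7 minus oxidation state 2 gives a d⁵ configuration. Isothiocyanate is a weak-field ligand for a first-row metal, so the complex is high-spin. The d⁵ configuration leaves the e_g set evenly filled (or empty) — no strong Jahn–Teller driving force.
[MnF6]^3-: Summing ligand charges against the −3 overall charge gives an oxidation state of +3 for manganese. Manganese is a group-7 element; Mn(III) is therefore d⁴. Fluoride is a weak-field ligand for a first-row metal, so the complex is high-spin. The t₂g³e_g¹ (high-spin) configuration has an unevenly filled e_g set; the Jahn–Teller theorem predicts a tetragonal distortion (typically axial elongation) to lift the degeneracy.

[MnF6]^3-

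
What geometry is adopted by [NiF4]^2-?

Summing ligand charges against the −2 overall charge gives an oxidation state of +2 for nickel.
Ni sits in group 10, so the d-electron count is 10 − 2 = 8.
Coordination number: 4.
Fluoride is a weak-field ligand.
With weak-field ligands the CFSE gain from square planar is small, so a 3d d⁸ ion takes the sterically preferred tetrahedral geometry.

tetrahedral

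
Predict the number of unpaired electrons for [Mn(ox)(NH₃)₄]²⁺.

Ligand charges: each oxalate is −2; ammonia is neutral. With an overall charge of +2 the manganese centre must be in the +4 oxidation state.
Manganese is a group-7 element; Mn(IV) is therefore d³.
Counting donor atoms: 1×oxalate (bidentate) → 2 donors; 4×ammonia (monodentate) → 4 donors. Coordination number = 6.
In an octahedral field the d³ configuration is t₂g³e_g⁰ (only one arrangement possible), giving 3 unpaired electrons.

3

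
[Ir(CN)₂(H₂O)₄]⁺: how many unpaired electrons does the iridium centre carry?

Each cyanide is −1; water is neutral; balancing the +1 overall charge requires Ir(III).
Iridium is a group-9 element; Ir(III) is therefore d⁶.
The spin state decides the count: a 5d ion has a large Δₒ and is invariably low-spin.
An octahedral low-spin d⁶ ion is t₂g⁶e_g⁰, giving 0 unpaired electrons.

0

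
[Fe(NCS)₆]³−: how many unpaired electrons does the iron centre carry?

5 unpaired electrons

Summing ligand charges against the −3 overall charge gives an oxidation state of +3 for iron.
Iron is a group-8 element; Fe(III) is therefore d⁵.
The spin state decides the count: Isothiocyanate is a weak-field ligand for a first-row metal, so the complex is high-spin.
An octahedral high-spin d⁵ ion is t₂g³e_g², giving 5 unpaired electrons.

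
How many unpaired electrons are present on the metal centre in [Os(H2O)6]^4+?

2

Ligand charges: water is neutral. With an overall charge of +4 the osmium centre must be in the +4 oxidation state.
Group 8 minus oxidation state 4 gives a d⁴ configuration.
The spin state decides the count: a 5d ion has a large Δₒ and is invariably low-spin.
An octahedral low-spin d⁴ ion is t₂g⁴e_g⁰, giving 2 unpaired electrons.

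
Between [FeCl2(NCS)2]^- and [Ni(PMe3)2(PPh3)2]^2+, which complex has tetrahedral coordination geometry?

[FeCl2(NCS)2]^-

For [FeCl2(NCS)2]^-: Each chloride is −1; each isothiocyanate is −1; balancing the −1 overall charge requires Fe(III). Fe sits in group 8, so the d-electron count is 8 − 3 = 5. A high-spin d⁵ ion has zero CFSE in either geometry, so four ligands adopt the sterically favoured tetrahedral geometry. → tetrahedral.
For [Ni(PMe3)2(PPh3)2]^2+: Ligand charges: trimethylphosphine is neutral; triphenylphosphine is neutral. With an overall charge of +2 the nickel centre must be in the +2 oxidation state. Group 10 minus oxidation state 2 gives a d⁸ configuration. Trimethylphosphine and triphenylphosphine are strong-field ligands (high in the spectrochemical series). A 3d d⁸ ion with strong-field ligands gains enough CFSE to favour square planar over tetrahedral. → square planar.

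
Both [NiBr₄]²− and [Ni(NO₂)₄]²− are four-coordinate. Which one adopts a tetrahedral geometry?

For [NiBr₄]²−: Each bromide is −1; balancing the −2 overall charge requires Ni(II). Group 10 minus oxidation state 2 gives a d⁸ configuration. Bromide is a weak-field ligand. With weak-field ligands the CFSE gain from square planar is small, so a 3d d⁸ ion takes the sterically preferred tetrahedral geometry. → tetrahedral.
For [Ni(NO₂)₄]²−: Ligand charges: each nitro (N-bound nitrite) is −1. With an overall charge of −2 the nickel centre must be in the +2 oxidation state. Nickel is a group-10 element; Ni(II) is therefore d⁸. Nitro (N-bound nitrite) is a strong-field ligand (high in the spectrochemical series). A 3d d⁸ ion with strong-field ligands gains enough CFSE to favour square planar over tetrahedral. → square planar.

[NiBr₄]²−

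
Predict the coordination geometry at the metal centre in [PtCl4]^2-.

Summing ligand charges against the −2 overall charge gives an oxidation state of +2 for platinum.
Group 10 minus oxidation state 2 gives a d⁸ configuration.
Coordination number: 4.
A 5d d⁸ ion has a large crystal-field splitting; square planar leaves the high-energy d_{x²−y²} orbital empty and maximises CFSE.

square planar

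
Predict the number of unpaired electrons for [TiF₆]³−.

Each fluoride is −1; balancing the −3 overall charge requires Ti(III).
Group 4 minus oxidation state 3 gives a d¹ configuration.
In an octahedral field the d¹ configuration is t₂g¹e_g⁰ (only one arrangement possible), giving 1 unpaired electron.

1 unpaired electron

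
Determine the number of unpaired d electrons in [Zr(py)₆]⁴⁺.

Pyridine is neutral; balancing the +4 overall charge requires Zr(IV).
Group 4 minus oxidation state 4 gives a d⁰ configuration.
In an octahedral field the d⁰ configuration is t₂g⁰e_g⁰, giving 0 unpaired electrons.

0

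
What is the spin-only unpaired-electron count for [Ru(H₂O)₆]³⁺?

1 unpaired electron

Summing ligand charges against the +3 overall charge gives an oxidation state of +3 for ruthenium.
Ruthenium is a group-8 element; Ru(III) is therefore d⁵.
The spin state decides the count: a 4d ion has a large Δₒ and is invariably low-spin.
An octahedral low-spin d⁵ ion is t₂g⁵e_g⁰, giving 1 unpaired electron.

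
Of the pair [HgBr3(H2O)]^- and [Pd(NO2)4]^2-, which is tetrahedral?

For [HgBr3(H2O)]^-: Each bromide is −1; water is neutral; balancing the −1 overall charge requires Hg(II). Group 12 minus oxidation state 2 gives a d¹⁰ configuration. A d¹⁰ ion has no crystal-field stabilisation preference between square planar and tetrahedral, so four ligands adopt the sterically favoured tetrahedral geometry. → tetrahedral.
For [Pd(NO2)4]^2-: Summing ligand charges against the −2 overall charge gives an oxidation state of +2 for palladium. Group 10 minus oxidation state 2 gives a d⁸ configuration. A 4d d⁸ ion has a large crystal-field splitting; square planar leaves the high-energy d_{x²−y²} orbital empty and maximises CFSE. → square planar.

[HgBr3(H2O)]^-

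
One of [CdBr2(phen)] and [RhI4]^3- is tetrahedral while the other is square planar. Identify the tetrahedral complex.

For [CdBr2(phen)]: Summing ligand charges against the 0 overall charge gives an oxidation state of +2 for cadmium. Cd sits in group 12, so the d-electron count is 12 − 2 = 10. A d¹⁰ ion has no crystal-field stabilisation preference between square planar and tetrahedral, so four ligands adopt the sterically favoured tetrahedral geometry. → tetrahedral.
For [RhI4]^3-: Summing ligand charges against the −3 overall charge gives an oxidation state of +1 for rhodium. Rhodium is a group-9 element; Rh(I) is therefore d⁸. A 4d d⁸ ion has a large crystal-field splitting; square planar leaves the high-energy d_{x²−y²} orbital empty and maximises CFSE. → square planar.

[CdBr2(phen)]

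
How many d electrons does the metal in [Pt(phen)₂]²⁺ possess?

1,10-phenanthroline is neutral; balancing the +2 overall charge requires Pt(II).
Group 10 minus oxidation state 2 gives a d⁸ configuration.

d8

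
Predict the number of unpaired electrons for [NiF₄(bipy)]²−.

Ligand charges: each fluoride is −1; 2,2′-bipyridine is neutral. With an overall charge of −2 the nickel centre must be in the +2 oxidation state.
Group 10 minus oxidation state 2 gives a d⁸ configuration.
Counting donor atoms: 4×fluoride (monodentate) → 4 donors; 1×2,2′-bipyridine (bidentate) → 2 donors. Coordination number = 6.
In an octahedral field the d⁸ configuration is t₂g⁶e_g² (only one arrangement possible), giving 2 unpaired electrons.

2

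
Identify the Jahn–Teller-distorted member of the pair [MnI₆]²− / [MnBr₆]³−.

[MnI₆]²−: Ligand charges: each iodide is −1. With an overall charge of −2 the manganese centre must be in the +4 oxidation state. Manganese is a group-7 element; Mn(IV) is therefore d³. The d³ configuration leaves the e_g set evenly filled (or empty) — no strong Jahn–Teller driving force.
[MnBr₆]³−: Ligand charges: each bromide is −1. With an overall charge of −3 the manganese centre must be in the +3 oxidation state. Mn sits in group 7, so the d-electron count is 7 − 3 = 4. Bromide is a weak-field ligand for a first-row metal, so the complex is high-spin. The t₂g³e_g¹ (high-spin) configuration has an unevenly filled e_g set; the Jahn–Teller theorem predicts a tetragonal distortion (typically axial elongation) to lift the degeneracy.

[MnBr₆]³−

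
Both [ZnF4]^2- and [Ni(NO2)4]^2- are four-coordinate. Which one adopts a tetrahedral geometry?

For [ZnF4]^2-: Each fluoride is −1; balancing the −2 overall charge requires Zn(II). Zinc is a group-12 element; Zn(II) is therefore d¹⁰. A d¹⁰ ion has no crystal-field stabilisation preference between square planar and tetrahedral, so four ligands adopt the sterically favoured tetrahedral geometry. → tetrahedral.
For [Ni(NO2)4]^2-: Each nitro (N-bound nitrite) is −1; balancing the −2 overall charge requires Ni(II). Ni sits in group 10, so the d-electron count is 10 − 2 = 8. Nitro (N-bound nitrite) is a strong-field ligand (high in the spectrochemical series). A 3d d⁸ ion with strong-field ligands gains enough CFSE to favour square planar over tetrahedral. → square planar.

[ZnF4]^2-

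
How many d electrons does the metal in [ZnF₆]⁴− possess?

d10

Summing ligand charges against the −4 overall charge gives an oxidation state of +2 for zinc.
Zinc is a group-12 element; Zn(II) is therefore d¹⁰.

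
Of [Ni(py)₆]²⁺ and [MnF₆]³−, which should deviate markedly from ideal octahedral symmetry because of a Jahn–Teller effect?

[Ni(py)₆]²⁺: Pyridine is neutral; balancing the +2 overall charge requires Ni(II). Ni sits in group 10, so the d-electron count is 10 − 2 = 8. The d⁸ configuration leaves the e_g set evenly filled (or empty) — no strong Jahn–Teller driving force.
[MnF₆]³−: Ligand charges: each fluoride is −1. With an overall charge of −3 the manganese centre must be in the +3 oxidation state. Manganese is a group-7 element; Mn(III) is therefore d⁴. Fluoride is a weak-field ligand for a first-row metal, so the complex is high-spin. The t₂g³e_g¹ (high-spin) configuration has an unevenly filled e_g set; the Jahn–Teller theorem predicts a tetragonal distortion (typically axial elongation) to lift the degeneracy.

[MnF₆]³−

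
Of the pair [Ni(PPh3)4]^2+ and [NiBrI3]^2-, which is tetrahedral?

For [Ni(PPh3)4]^2+: Summing ligand charges against the +2 overall charge gives an oxidation state of +2 for nickel. Ni sits in group 10, so the d-electron count is 10 − 2 = 8. Triphenylphosphine is a strong-field ligand (high in the spectrochemical series). A 3d d⁸ ion with strong-field ligands gains enough CFSE to favour square planar over tetrahedral. → square planar.
For [NiBrI3]^2-: Each bromide is −1; each iodide is −1; balancing the −2 overall charge requires Ni(II). Group 10 minus oxidation state 2 gives a d⁸ configuration. Bromide and iodide are weak-field ligands. With weak-field ligands the CFSE gain from square planar is small, so a 3d d⁸ ion takes the sterically preferred tetrahedral geometry. → tetrahedral.

[NiBrI3]^2-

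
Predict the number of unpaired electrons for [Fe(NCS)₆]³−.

5

Summing ligand charges against the −3 overall charge gives an oxidation state of +3 for iron.
Fe sits in group 8, so the d-electron count is 8 − 3 = 5.
The spin state decides the count: Isothiocyanate is a weak-field ligand for a first-row metal, so the complex is high-spin.
An octahedral high-spin d⁵ ion is t₂g³e_g², giving 5 unpaired electrons.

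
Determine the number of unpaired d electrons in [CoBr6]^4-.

Summing ligand charges against the −4 overall charge gives an oxidation state of +2 for cobalt.
Co sits in group 9, so the d-electron count is 9 − 2 = 7.
The spin state decides the count: Bromide is a weak-field ligand for a first-row metal, so the complex is high-spin.
An octahedral high-spin d⁷ ion is t₂g⁵e_g², giving 3 unpaired electrons.

3 unpaired electrons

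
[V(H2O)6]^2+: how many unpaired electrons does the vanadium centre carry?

3

Water is neutral; balancing the +2 overall charge requires V(II).
Group 5 minus oxidation state 2 gives a d³ configuration.
In an octahedral field the d³ configuration is t₂g³e_g⁰ (only one arrangement possible), giving 3 unpaired electrons.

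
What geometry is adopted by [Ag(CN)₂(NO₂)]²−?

Ligand charges: each cyanide is −1; each nitro (N-bound nitrite) is −1. With an overall charge of −2 the silver centre must be in the +1 oxidation state.
Group 11 minus oxidation state 1 gives a d¹⁰ configuration.
Coordination number: 3.
Three ligands around a d¹⁰ centre minimise repulsion in a trigonal-planar arrangement.

trigonal planar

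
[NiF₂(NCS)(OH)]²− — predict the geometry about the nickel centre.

Summing ligand charges against the −2 overall charge gives an oxidation state of +2 for nickel.
Nickel is a group-10 element; Ni(II) is therefore d⁸.
With 4 monodentate ligands the coordination number is 4.
Fluoride, hydroxide, and isothiocyanate are weak-field ligands.
With weak-field ligands the CFSE gain from square planar is small, so a 3d d⁸ ion takes the sterically preferred tetrahedral geometry.

tetrahedral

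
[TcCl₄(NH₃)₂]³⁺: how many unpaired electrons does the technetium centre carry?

Each chloride is −1; ammonia is neutral; balancing the +3 overall charge requires Tc(VII).
Technetium is a group-7 element; Tc(VII) is therefore d⁰.
In an octahedral field the d⁰ configuration is t₂g⁰e_g⁰, giving 0 unpaired electrons.

0 unpaired electrons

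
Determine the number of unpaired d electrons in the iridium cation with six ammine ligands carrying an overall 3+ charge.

0

Ligand charges: ammonia is neutral. With an overall charge of +3 the iridium centre must be in the +3 oxidation state.
Group 9 minus oxidation state 3 gives a d⁶ configuration.
The spin state decides the count: a 5d ion has a large Δₒ and is invariably low-spin.
An octahedral low-spin d⁶ ion is t₂g⁶e_g⁰, giving 0 unpaired electrons.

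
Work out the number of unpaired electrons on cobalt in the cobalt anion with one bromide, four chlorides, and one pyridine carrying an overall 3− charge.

3

Each bromide is −1; each chloride is −1; pyridine is neutral; balancing the −3 overall charge requires Co(II).
Cobalt is a group-9 element; Co(II) is therefore d⁷.
The spin state decides the count: Bromide and chloride are weak-field ligands for a first-row metal, so the complex is high-spin.
An octahedral high-spin d⁷ ion is t₂g⁵e_g², giving 3 unpaired electrons.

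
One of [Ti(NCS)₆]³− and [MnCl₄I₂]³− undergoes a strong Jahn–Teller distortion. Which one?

[MnCl₄I₂]³−

[Ti(NCS)₆]³−: Ligand charges: each isothiocyanate is −1. With an overall charge of −3 the titanium centre must be in the +3 oxidation state. Ti sits in group 4, so the d-electron count is 4 − 3 = 1. The d¹ configuration leaves the e_g set evenly filled (or empty) — no strong Jahn–Teller driving force.
[MnCl₄I₂]³−: Ligand charges: each chloride is −1; each iodide is −1. With an overall charge of −3 the manganese centre must be in the +3 oxidation state. Mn sits in group 7, so the d-electron count is 7 − 3 = 4. Chloride and iodide are weak-field ligands for a first-row metal, so the complex is high-spin. The t₂g³e_g¹ (high-spin) configuration has an unevenly filled e_g set; the Jahn–Teller theorem predicts a tetragonal distortion (typically axial elongation) to lift the degeneracy.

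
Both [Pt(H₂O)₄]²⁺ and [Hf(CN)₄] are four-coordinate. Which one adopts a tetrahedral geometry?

For [Pt(H₂O)₄]²⁺: Water is neutral; balancing the +2 overall charge requires Pt(II). Platinum is a group-10 element; Pt(II) is therefore d⁸. A 5d d⁸ ion has a large crystal-field splitting; square planar leaves the high-energy d_{x²−y²} orbital empty and maximises CFSE. → square planar.
For [Hf(CN)₄]: Ligand charges: each cyanide is −1. With an overall charge of 0 the hafnium centre must be in the +4 oxidation state. Hafnium is a group-4 element; Hf(IV) is therefore d⁰. A d⁰ ion has no crystal-field stabilisation preference between square planar and tetrahedral, so four ligands adopt the sterically favoured tetrahedral geometry. → tetrahedral.

[Hf(CN)₄]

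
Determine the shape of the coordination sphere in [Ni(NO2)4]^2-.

Summing ligand charges against the −2 overall charge gives an oxidation state of +2 for nickel.
Nickel is a group-10 element; Ni(II) is therefore d⁸.
Coordination number: 4.
Nitro (N-bound nitrite) is a strong-field ligand (high in the spectrochemical series).
A 3d d⁸ ion with strong-field ligands gains enough CFSE to favour square planar over tetrahedral.

square planar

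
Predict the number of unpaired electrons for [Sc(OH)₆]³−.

Ligand charges: each hydroxide is −1. With an overall charge of −3 the scandium centre must be in the +3 oxidation state.
Group 3 minus oxidation state 3 gives a d⁰ configuration.
In an octahedral field the d⁰ configuration is t₂g⁰e_g⁰, giving 0 unpaired electrons.

0 unpaired electrons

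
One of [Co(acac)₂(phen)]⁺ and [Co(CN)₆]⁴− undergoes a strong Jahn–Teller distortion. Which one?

[Co(CN)₆]⁴−

[Co(acac)₂(phen)]⁺: Ligand charges: each acetylacetonate is −1; 1,10-phenanthroline is neutral. With an overall charge of +1 the cobalt centre must be in the +3 oxidation state. Cobalt is a group-9 element; Co(III) is therefore d⁶. Co(III) has an exceptionally large octahedral splitting and is low-spin with essentially every ligand except fluoride. The d⁶ configuration leaves the e_g set evenly filled (or empty) — no strong Jahn–Teller driving force.
[Co(CN)₆]⁴−: Ligand charges: each cyanide is −1. With an overall charge of −4 the cobalt centre must be in the +2 oxidation state. Group 9 minus oxidation state 2 gives a d⁷ configuration. Cyanide is a strong-field ligand (high in the spectrochemical series) for a first-row metal, so the complex is low-spin. The t₂g⁶e_g¹ (low-spin) configuration has an unevenly filled e_g set; the Jahn–Teller theorem predicts a tetragonal distortion (typically axial elongation) to lift the degeneracy.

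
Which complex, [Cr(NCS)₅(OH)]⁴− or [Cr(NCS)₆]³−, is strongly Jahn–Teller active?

[Cr(NCS)₅(OH)]⁴−

[Cr(NCS)₅(OH)]⁴−: Summing ligand charges against the −4 overall charge gives an oxidation state of +2 for chromium. Cr sits in group 6, so the d-electron count is 6 − 2 = 4. Hydroxide and isothiocyanate are weak-field ligands for a first-row metal, so the complex is high-spin. The t₂g³e_g¹ (high-spin) configuration has an unevenly filled e_g set; the Jahn–Teller theorem predicts a tetragonal distortion (typically axial elongation) to lift the degeneracy.
[Cr(NCS)₆]³−: Summing ligand charges against the −3 overall charge gives an oxidation state of +3 for chromium. Cr sits in group 6, so the d-electron count is 6 − 3 = 3. The d³ configuration leaves the e_g set evenly filled (or empty) — no strong Jahn–Teller driving force.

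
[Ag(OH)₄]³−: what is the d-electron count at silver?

Ligand charges: each hydroxide is −1. With an overall charge of −3 the silver centre must be in the +1 oxidation state.
Group 11 minus oxidation state 1 gives a d¹⁰ configuration.

d10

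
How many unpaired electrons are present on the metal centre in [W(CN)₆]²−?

2

Summing ligand charges against the −2 overall charge gives an oxidation state of +4 for tungsten.
Tungsten is a group-6 element; W(IV) is therefore d².
In an octahedral field the d² configuration is t₂g²e_g⁰ (only one arrangement possible), giving 2 unpaired electrons.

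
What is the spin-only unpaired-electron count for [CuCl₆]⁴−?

Ligand charges: each chloride is −1. With an overall charge of −4 the copper centre must be in the +2 oxidation state.
Cu sits in group 11, so the d-electron count is 11 − 2 = 9.
In an octahedral field the d⁹ configuration is t₂g⁶e_g³ (only one arrangement possible), giving 1 unpaired electron.

1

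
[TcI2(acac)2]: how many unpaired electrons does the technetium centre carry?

Each iodide is −1; each acetylacetonate is −1; balancing the 0 overall charge requires Tc(IV).
Technetium is a group-7 element; Tc(IV) is therefore d³.
Counting donor atoms: 2×iodide (monodentate) → 2 donors; 2×acetylacetonate (bidentate) → 4 donors. Coordination number = 6.
In an octahedral field the d³ configuration is t₂g³e_g⁰ (only one arrangement possible), giving 3 unpaired electrons.

3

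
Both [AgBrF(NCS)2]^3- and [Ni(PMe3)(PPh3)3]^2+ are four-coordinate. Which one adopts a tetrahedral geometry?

For [AgBrF(NCS)2]^3-: Each bromide is −1; each fluoride is −1; each isothiocyanate is −1; balancing the −3 overall charge requires Ag(I). Ag sits in group 11, so the d-electron count is 11 − 1 = 10. A d¹⁰ ion has no crystal-field stabilisation preference between square planar and tetrahedral, so four ligands adopt the sterically favoured tetrahedral geometry. → tetrahedral.
For [Ni(PMe3)(PPh3)3]^2+: Summing ligand charges against the +2 overall charge gives an oxidation state of +2 for nickel. Nickel is a group-10 element; Ni(II) is therefore d⁸. Trimethylphosphine and triphenylphosphine are strong-field ligands (high in the spectrochemical series). A 3d d⁸ ion with strong-field ligands gains enough CFSE to favour square planar over tetrahedral. → square planar.

[AgBrF(NCS)2]^3-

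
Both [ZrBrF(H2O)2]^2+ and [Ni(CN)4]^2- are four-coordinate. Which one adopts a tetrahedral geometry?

For [ZrBrF(H2O)2]^2+: Summing ligand charges against the +2 overall charge gives an oxidation state of +4 for zirconium. Zirconium is a group-4 element; Zr(IV) is therefore d⁰. A d⁰ ion has no crystal-field stabilisation preference between square planar and tetrahedral, so four ligands adopt the sterically favoured tetrahedral geometry. → tetrahedral.
For [Ni(CN)4]^2-: Each cyanide is −1; balancing the −2 overall charge requires Ni(II). Group 10 minus oxidation state 2 gives a d⁸ configuration. Cyanide is a strong-field ligand (high in the spectrochemical series). A 3d d⁸ ion with strong-field ligands gains enough CFSE to favour square planar over tetrahedral. → square planar.

[ZrBrF(H2O)2]^2+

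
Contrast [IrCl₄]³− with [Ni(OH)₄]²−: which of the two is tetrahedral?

For [IrCl₄]³−: Each chloride is −1; balancing the −3 overall charge requires Ir(I). Group 9 minus oxidation state 1 gives a d⁸ configuration. A 5d d⁸ ion has a large crystal-field splitting; square planar leaves the high-energy d_{x²−y²} orbital empty and maximises CFSE. → square planar.
For [Ni(OH)₄]²−: Ligand charges: each hydroxide is −1. With an overall charge of −2 the nickel centre must be in the +2 oxidation state. Group 10 minus oxidation state 2 gives a d⁸ configuration. Hydroxide is a weak-field ligand. With weak-field ligands the CFSE gain from square planar is small, so a 3d d⁸ ion takes the sterically preferred tetrahedral geometry. → tetrahedral.

[Ni(OH)₄]²−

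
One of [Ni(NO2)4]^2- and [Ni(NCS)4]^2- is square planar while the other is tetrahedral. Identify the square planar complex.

[Ni(NO2)4]^2-

For [Ni(NO2)4]^2-: Each nitro (N-bound nitrite) is −1; balancing the −2 overall charge requires Ni(II). Ni sits in group 10, so the d-electron count is 10 − 2 = 8. Nitro (N-bound nitrite) is a strong-field ligand (high in the spectrochemical series). A 3d d⁸ ion with strong-field ligands gains enough CFSE to favour square planar over tetrahedral. → square planar.
For [Ni(NCS)4]^2-: Summing ligand charges against the −2 overall charge gives an oxidation state of +2 for nickel. Nickel is a group-10 element; Ni(II) is therefore d⁸. Isothiocyanate is a weak-field ligand. With weak-field ligands the CFSE gain from square planar is small, so a 3d d⁸ ion takes the sterically preferred tetrahedral geometry. → tetrahedral.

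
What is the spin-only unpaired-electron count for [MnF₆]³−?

Each fluoride is −1; balancing the −3 overall charge requires Mn(III).
Mn sits in group 7, so the d-electron count is 7 − 3 = 4.
The spin state decides the count: Fluoride is a weak-field ligand for a first-row metal, so the complex is high-spin.
An octahedral high-spin d⁴ ion is t₂g³e_g¹, giving 4 unpaired electrons.

4 unpaired electrons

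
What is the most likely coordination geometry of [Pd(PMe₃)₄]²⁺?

square planar

Summing ligand charges against the +2 overall charge gives an oxidation state of +2 for palladium.
Group 10 minus oxidation state 2 gives a d⁸ configuration.
Coordination number: 4.
A 4d d⁸ ion has a large crystal-field splitting; square planar leaves the high-energy d_{x²−y²} orbital empty and maximises CFSE.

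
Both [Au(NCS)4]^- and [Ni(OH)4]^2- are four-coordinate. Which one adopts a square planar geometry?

[Au(NCS)4]^-

For [Au(NCS)4]^-: Each isothiocyanate is −1; balancing the −1 overall charge requires Au(III). Group 11 minus oxidation state 3 gives a d⁸ configuration. A 5d d⁸ ion has a large crystal-field splitting; square planar leaves the high-energy d_{x²−y²} orbital empty and maximises CFSE. → square planar.
For [Ni(OH)4]^2-: Ligand charges: each hydroxide is −1. With an overall charge of −2 the nickel centre must be in the +2 oxidation state. Ni sits in group 10, so the d-electron count is 10 − 2 = 8. Hydroxide is a weak-field ligand. With weak-field ligands the CFSE gain from square planar is small, so a 3d d⁸ ion takes the sterically preferred tetrahedral geometry. → tetrahedral.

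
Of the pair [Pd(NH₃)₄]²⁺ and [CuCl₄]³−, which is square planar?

For [Pd(NH₃)₄]²⁺: Ligand charges: ammonia is neutral. With an overall charge of +2 the palladium centre must be in the +2 oxidation state. Palladium is a group-10 element; Pd(II) is therefore d⁸. A 4d d⁸ ion has a large crystal-field splitting; square planar leaves the high-energy d_{x²−y²} orbital empty and maximises CFSE. → square planar.
For [CuCl₄]³−: Summing ligand charges against the −3 overall charge gives an oxidation state of +1 for copper. Group 11 minus oxidation state 1 gives a d¹⁰ configuration. A d¹⁰ ion has no crystal-field stabilisation preference between square planar and tetrahedral, so four ligands adopt the sterically favoured tetrahedral geometry. → tetrahedral.

[Pd(NH₃)₄]²⁺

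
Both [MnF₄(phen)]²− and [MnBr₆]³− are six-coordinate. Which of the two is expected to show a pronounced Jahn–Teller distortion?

[MnBr₆]³−

[MnF₄(phen)]²−: Each fluoride is −1; 1,10-phenanthroline is neutral; balancing the −2 overall charge requires Mn(II). Manganese is a group-7 element; Mn(II) is therefore d⁵. Fluoride is a weak-field ligand for a first-row metal, so the complex is high-spin. The d⁵ configuration leaves the e_g set evenly filled (or empty) — no strong Jahn–Teller driving force.
[MnBr₆]³−: Summing ligand charges against the −3 overall charge gives an oxidation state of +3 for manganese. Manganese is a group-7 element; Mn(III) is therefore d⁴. Bromide is a weak-field ligand for a first-row metal, so the complex is high-spin. The t₂g³e_g¹ (high-spin) configuration has an unevenly filled e_g set; the Jahn–Teller theorem predicts a tetragonal distortion (typically axial elongation) to lift the degeneracy.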